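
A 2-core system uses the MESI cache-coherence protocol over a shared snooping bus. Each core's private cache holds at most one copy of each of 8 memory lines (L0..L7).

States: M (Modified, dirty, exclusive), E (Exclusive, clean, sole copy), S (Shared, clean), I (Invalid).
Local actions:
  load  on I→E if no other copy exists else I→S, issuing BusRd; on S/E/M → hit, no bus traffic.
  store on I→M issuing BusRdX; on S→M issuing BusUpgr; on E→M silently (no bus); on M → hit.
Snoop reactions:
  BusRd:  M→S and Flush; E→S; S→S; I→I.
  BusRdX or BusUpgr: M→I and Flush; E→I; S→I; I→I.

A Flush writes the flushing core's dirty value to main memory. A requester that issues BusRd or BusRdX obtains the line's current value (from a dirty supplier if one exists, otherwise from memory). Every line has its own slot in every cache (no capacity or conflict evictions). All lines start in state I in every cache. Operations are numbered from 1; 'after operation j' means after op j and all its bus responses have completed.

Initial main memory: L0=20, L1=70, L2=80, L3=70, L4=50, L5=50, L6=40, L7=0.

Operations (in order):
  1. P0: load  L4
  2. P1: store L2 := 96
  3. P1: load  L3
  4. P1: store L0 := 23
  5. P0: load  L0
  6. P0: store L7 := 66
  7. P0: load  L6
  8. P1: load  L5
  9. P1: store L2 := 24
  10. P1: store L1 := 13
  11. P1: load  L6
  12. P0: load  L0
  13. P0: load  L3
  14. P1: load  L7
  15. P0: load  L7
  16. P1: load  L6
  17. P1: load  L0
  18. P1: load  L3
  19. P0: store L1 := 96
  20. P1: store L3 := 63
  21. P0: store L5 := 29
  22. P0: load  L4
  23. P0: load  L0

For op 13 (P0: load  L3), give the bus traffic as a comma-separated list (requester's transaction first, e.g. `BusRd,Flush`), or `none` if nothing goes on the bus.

bus = BusRd

1. P0: load  L4  bus=[BusRd]  L4: P0=E P1=I  mem[L4]=50
2. P1: store L2 := 96  bus=[BusRdX]  L2: P0=I P1=M  mem[L2]=80
3. P1: load  L3  bus=[BusRd]  L3: P0=I P1=E  mem[L3]=70
4. P1: store L0 := 23  bus=[BusRdX]  L0: P0=I P1=M  mem[L0]=20
5. P0: load  L0  bus=[BusRd,Flush]  L0: P0=S P1=S  mem[L0]=23
6. P0: store L7 := 66  bus=[BusRdX]  L7: P0=M P1=I  mem[L7]=0
7. P0: load  L6  bus=[BusRd]  L6: P0=E P1=I  mem[L6]=40
8. P1: load  L5  bus=[BusRd]  L5: P0=I P1=E  mem[L5]=50
9. P1: store L2 := 24  bus=[-]  L2: P0=I P1=M  mem[L2]=80
10. P1: store L1 := 13  bus=[BusRdX]  L1: P0=I P1=M  mem[L1]=70
11. P1: load  L6  bus=[BusRd]  L6: P0=S P1=S  mem[L6]=40
12. P0: load  L0  bus=[-]  L0: P0=S P1=S  mem[L0]=23
13. P0: load  L3  bus=[BusRd]  L3: P0=S P1=S  mem[L3]=70
14. P1: load  L7  bus=[BusRd,Flush]  L7: P0=S P1=S  mem[L7]=66
15. P0: load  L7  bus=[-]  L7: P0=S P1=S  mem[L7]=66
16. P1: load  L6  bus=[-]  L6: P0=S P1=S  mem[L6]=40
17. P1: load  L0  bus=[-]  L0: P0=S P1=S  mem[L0]=23
18. P1: load  L3  bus=[-]  L3: P0=S P1=S  mem[L3]=70
19. P0: store L1 := 96  bus=[BusRdX,Flush]  L1: P0=M P1=I  mem[L1]=13
20. P1: store L3 := 63  bus=[BusUpgr]  L3: P0=I P1=M  mem[L3]=70
21. P0: store L5 := 29  bus=[BusRdX]  L5: P0=M P1=I  mem[L5]=50
22. P0: load  L4  bus=[-]  L4: P0=E P1=I  mem[L4]=50
23. P0: load  L0  bus=[-]  L0: P0=S P1=S  mem[L0]=23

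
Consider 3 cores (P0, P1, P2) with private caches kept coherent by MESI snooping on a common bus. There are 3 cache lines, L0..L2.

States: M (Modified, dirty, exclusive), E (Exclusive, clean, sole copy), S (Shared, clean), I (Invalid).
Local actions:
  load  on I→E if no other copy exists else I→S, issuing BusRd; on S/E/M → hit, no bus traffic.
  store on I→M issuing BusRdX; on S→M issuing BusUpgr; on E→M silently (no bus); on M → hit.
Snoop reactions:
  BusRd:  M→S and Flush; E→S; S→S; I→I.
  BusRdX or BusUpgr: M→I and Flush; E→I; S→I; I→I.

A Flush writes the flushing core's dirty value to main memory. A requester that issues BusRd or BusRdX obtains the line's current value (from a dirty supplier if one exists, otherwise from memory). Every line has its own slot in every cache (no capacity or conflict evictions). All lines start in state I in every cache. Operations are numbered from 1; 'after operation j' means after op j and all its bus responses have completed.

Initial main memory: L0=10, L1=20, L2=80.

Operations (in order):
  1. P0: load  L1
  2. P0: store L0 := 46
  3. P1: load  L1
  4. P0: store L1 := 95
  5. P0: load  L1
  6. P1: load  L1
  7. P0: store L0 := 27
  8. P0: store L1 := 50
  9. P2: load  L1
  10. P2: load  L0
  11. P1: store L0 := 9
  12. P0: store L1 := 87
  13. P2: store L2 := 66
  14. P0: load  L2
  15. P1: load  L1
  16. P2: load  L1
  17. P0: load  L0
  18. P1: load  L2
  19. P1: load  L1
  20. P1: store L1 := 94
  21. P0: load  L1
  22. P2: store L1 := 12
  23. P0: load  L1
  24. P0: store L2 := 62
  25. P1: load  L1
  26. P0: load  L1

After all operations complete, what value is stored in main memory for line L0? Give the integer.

memory[L0] = 9

  op1 P0: load  L1 → E/I/I on L1; bus BusRd; mem=20
  op2 P0: store L0 := 46 → M/I/I on L0; bus BusRdX; mem=10
  op3 P1: load  L1 → S/S/I on L1; bus BusRd; mem=20
  op4 P0: store L1 := 95 → M/I/I on L1; bus BusUpgr; mem=20
  op5 P0: load  L1 → M/I/I on L1; bus (none); mem=20
  op6 P1: load  L1 → S/S/I on L1; bus BusRd Flush; mem=95
  op7 P0: store L0 := 27 → M/I/I on L0; bus (none); mem=10
  op8 P0: store L1 := 50 → M/I/I on L1; bus BusUpgr; mem=95
  op9 P2: load  L1 → S/I/S on L1; bus BusRd Flush; mem=50
  op10 P2: load  L0 → S/I/S on L0; bus BusRd Flush; mem=27
  op11 P1: store L0 := 9 → I/M/I on L0; bus BusRdX; mem=27
  op12 P0: store L1 := 87 → M/I/I on L1; bus BusUpgr; mem=50
  op13 P2: store L2 := 66 → I/I/M on L2; bus BusRdX; mem=80
  op14 P0: load  L2 → S/I/S on L2; bus BusRd Flush; mem=66
  op15 P1: load  L1 → S/S/I on L1; bus BusRd Flush; mem=87
  op16 P2: load  L1 → S/S/S on L1; bus BusRd; mem=87
  op17 P0: load  L0 → S/S/I on L0; bus BusRd Flush; mem=9
  op18 P1: load  L2 → S/S/S on L2; bus BusRd; mem=66
  op19 P1: load  L1 → S/S/S on L1; bus (none); mem=87
  op20 P1: store L1 := 94 → I/M/I on L1; bus BusUpgr; mem=87
  op21 P0: load  L1 → S/S/I on L1; bus BusRd Flush; mem=94
  op22 P2: store L1 := 12 → I/I/M on L1; bus BusRdX; mem=94
  op23 P0: load  L1 → S/I/S on L1; bus BusRd Flush; mem=12
  op24 P0: store L2 := 62 → M/I/I on L2; bus BusUpgr; mem=66
  op25 P1: load  L1 → S/S/S on L1; bus BusRd; mem=12
  op26 P0: load  L1 → S/S/S on L1; bus (none); mem=12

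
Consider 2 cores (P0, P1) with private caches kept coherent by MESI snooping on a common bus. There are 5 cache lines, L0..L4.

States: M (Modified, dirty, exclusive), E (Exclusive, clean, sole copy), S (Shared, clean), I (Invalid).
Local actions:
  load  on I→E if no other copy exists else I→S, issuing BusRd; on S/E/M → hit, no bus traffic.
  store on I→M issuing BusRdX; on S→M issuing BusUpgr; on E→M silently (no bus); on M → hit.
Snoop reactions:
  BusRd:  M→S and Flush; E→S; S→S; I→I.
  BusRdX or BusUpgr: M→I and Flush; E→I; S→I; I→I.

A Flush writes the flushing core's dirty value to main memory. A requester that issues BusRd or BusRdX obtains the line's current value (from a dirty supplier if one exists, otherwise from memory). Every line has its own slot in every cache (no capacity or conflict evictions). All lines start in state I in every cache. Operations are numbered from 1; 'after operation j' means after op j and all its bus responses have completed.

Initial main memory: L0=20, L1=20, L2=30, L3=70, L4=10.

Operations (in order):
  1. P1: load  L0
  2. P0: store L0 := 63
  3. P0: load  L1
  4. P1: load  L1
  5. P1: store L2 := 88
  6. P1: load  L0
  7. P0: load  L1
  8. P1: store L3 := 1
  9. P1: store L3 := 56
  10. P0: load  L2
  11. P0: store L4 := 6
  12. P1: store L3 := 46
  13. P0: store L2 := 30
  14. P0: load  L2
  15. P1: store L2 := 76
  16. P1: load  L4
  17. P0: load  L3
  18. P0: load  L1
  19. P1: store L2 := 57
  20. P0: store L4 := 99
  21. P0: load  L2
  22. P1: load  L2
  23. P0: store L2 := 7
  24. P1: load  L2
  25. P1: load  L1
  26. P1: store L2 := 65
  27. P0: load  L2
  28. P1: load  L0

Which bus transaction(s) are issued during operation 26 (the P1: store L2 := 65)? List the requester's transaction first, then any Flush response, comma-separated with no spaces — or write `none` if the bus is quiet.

bus = BusUpgr

[1] P1: load  L0 | P0:I, P1:E(20) | bus: BusRd
[2] P0: store L0 := 63 | P0:M(63), P1:I | bus: BusRdX
[3] P0: load  L1 | P0:E(20), P1:I | bus: BusRd
[4] P1: load  L1 | P0:S(20), P1:S(20) | bus: BusRd
[5] P1: store L2 := 88 | P0:I, P1:M(88) | bus: BusRdX
[6] P1: load  L0 | P0:S(63), P1:S(63) | bus: BusRd,Flush
[7] P0: load  L1 | P0:S(20), P1:S(20) | bus: none
[8] P1: store L3 := 1 | P0:I, P1:M(1) | bus: BusRdX
[9] P1: store L3 := 56 | P0:I, P1:M(56) | bus: none
[10] P0: load  L2 | P0:S(88), P1:S(88) | bus: BusRd,Flush
[11] P0: store L4 := 6 | P0:M(6), P1:I | bus: BusRdX
[12] P1: store L3 := 46 | P0:I, P1:M(46) | bus: none
[13] P0: store L2 := 30 | P0:M(30), P1:I | bus: BusUpgr
[14] P0: load  L2 | P0:M(30), P1:I | bus: none
[15] P1: store L2 := 76 | P0:I, P1:M(76) | bus: BusRdX,Flush
[16] P1: load  L4 | P0:S(6), P1:S(6) | bus: BusRd,Flush
[17] P0: load  L3 | P0:S(46), P1:S(46) | bus: BusRd,Flush
[18] P0: load  L1 | P0:S(20), P1:S(20) | bus: none
[19] P1: store L2 := 57 | P0:I, P1:M(57) | bus: none
[20] P0: store L4 := 99 | P0:M(99), P1:I | bus: BusUpgr
[21] P0: load  L2 | P0:S(57), P1:S(57) | bus: BusRd,Flush
[22] P1: load  L2 | P0:S(57), P1:S(57) | bus: none
[23] P0: store L2 := 7 | P0:M(7), P1:I | bus: BusUpgr
[24] P1: load  L2 | P0:S(7), P1:S(7) | bus: BusRd,Flush
[25] P1: load  L1 | P0:S(20), P1:S(20) | bus: none
[26] P1: store L2 := 65 | P0:I, P1:M(65) | bus: BusUpgr
[27] P0: load  L2 | P0:S(65), P1:S(65) | bus: BusRd,Flush
[28] P1: load  L0 | P0:S(63), P1:S(63) | bus: none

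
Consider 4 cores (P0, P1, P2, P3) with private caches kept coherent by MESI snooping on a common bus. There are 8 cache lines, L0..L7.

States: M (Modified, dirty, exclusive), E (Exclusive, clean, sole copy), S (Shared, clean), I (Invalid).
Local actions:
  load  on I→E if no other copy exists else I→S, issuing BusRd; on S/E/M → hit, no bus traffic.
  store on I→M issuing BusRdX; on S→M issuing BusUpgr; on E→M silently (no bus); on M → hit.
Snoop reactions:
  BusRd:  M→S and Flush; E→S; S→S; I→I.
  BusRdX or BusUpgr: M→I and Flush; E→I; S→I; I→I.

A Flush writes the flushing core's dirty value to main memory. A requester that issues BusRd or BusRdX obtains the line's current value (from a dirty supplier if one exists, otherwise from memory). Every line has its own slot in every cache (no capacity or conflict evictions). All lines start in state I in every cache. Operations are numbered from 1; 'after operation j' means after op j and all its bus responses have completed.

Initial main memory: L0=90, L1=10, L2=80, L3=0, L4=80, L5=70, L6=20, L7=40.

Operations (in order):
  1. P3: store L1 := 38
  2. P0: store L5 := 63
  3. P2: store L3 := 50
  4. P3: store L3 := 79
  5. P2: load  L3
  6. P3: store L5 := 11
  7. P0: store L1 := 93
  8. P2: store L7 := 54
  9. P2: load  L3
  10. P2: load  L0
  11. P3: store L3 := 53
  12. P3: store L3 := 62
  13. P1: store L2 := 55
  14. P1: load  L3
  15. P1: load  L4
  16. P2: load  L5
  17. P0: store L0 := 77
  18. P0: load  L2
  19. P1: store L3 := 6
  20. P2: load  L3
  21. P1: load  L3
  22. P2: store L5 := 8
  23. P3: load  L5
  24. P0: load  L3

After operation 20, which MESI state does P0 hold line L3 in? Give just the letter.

[1] P3: store L1 := 38 | P0:I, P1:I, P2:I, P3:M(38) | bus: BusRdX
[2] P0: store L5 := 63 | P0:M(63), P1:I, P2:I, P3:I | bus: BusRdX
[3] P2: store L3 := 50 | P0:I, P1:I, P2:M(50), P3:I | bus: BusRdX
[4] P3: store L3 := 79 | P0:I, P1:I, P2:I, P3:M(79) | bus: BusRdX,Flush
[5] P2: load  L3 | P0:I, P1:I, P2:S(79), P3:S(79) | bus: BusRd,Flush
[6] P3: store L5 := 11 | P0:I, P1:I, P2:I, P3:M(11) | bus: BusRdX,Flush
[7] P0: store L1 := 93 | P0:M(93), P1:I, P2:I, P3:I | bus: BusRdX,Flush
[8] P2: store L7 := 54 | P0:I, P1:I, P2:M(54), P3:I | bus: BusRdX
[9] P2: load  L3 | P0:I, P1:I, P2:S(79), P3:S(79) | bus: none
[10] P2: load  L0 | P0:I, P1:I, P2:E(90), P3:I | bus: BusRd
[11] P3: store L3 := 53 | P0:I, P1:I, P2:I, P3:M(53) | bus: BusUpgr
[12] P3: store L3 := 62 | P0:I, P1:I, P2:I, P3:M(62) | bus: none
[13] P1: store L2 := 55 | P0:I, P1:M(55), P2:I, P3:I | bus: BusRdX
[14] P1: load  L3 | P0:I, P1:S(62), P2:I, P3:S(62) | bus: BusRd,Flush
[15] P1: load  L4 | P0:I, P1:E(80), P2:I, P3:I | bus: BusRd
[16] P2: load  L5 | P0:I, P1:I, P2:S(11), P3:S(11) | bus: BusRd,Flush
[17] P0: store L0 := 77 | P0:M(77), P1:I, P2:I, P3:I | bus: BusRdX
[18] P0: load  L2 | P0:S(55), P1:S(55), P2:I, P3:I | bus: BusRd,Flush
[19] P1: store L3 := 6 | P0:I, P1:M(6), P2:I, P3:I | bus: BusUpgr
[20] P2: load  L3 | P0:I, P1:S(6), P2:S(6), P3:I | bus: BusRd,Flush
[21] P1: load  L3 | P0:I, P1:S(6), P2:S(6), P3:I | bus: none
[22] P2: store L5 := 8 | P0:I, P1:I, P2:M(8), P3:I | bus: BusUpgr
[23] P3: load  L5 | P0:I, P1:I, P2:S(8), P3:S(8) | bus: BusRd,Flush
[24] P0: load  L3 | P0:S(6), P1:S(6), P2:S(6), P3:I | bus: BusRd

state = I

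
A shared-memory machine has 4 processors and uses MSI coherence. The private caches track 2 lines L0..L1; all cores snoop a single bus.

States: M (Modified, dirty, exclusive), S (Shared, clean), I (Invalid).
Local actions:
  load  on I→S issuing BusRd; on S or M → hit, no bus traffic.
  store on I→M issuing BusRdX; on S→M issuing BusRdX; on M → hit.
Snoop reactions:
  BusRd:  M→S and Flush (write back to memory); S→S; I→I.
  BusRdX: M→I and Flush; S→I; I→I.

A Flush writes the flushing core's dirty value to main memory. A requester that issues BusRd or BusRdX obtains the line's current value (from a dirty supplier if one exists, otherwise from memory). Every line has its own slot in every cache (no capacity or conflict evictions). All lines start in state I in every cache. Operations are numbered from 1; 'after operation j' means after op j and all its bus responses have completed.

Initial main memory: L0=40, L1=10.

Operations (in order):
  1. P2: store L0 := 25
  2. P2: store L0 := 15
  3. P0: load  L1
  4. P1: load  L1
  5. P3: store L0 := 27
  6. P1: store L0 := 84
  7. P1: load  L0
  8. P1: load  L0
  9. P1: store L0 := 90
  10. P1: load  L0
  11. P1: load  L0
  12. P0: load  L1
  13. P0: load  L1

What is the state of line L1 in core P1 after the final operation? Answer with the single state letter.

  op1 P2: store L0 := 25 → I/I/M/I on L0; bus BusRdX; mem=40
  op2 P2: store L0 := 15 → I/I/M/I on L0; bus (none); mem=40
  op3 P0: load  L1 → S/I/I/I on L1; bus BusRd; mem=10
  op4 P1: load  L1 → S/S/I/I on L1; bus BusRd; mem=10
  op5 P3: store L0 := 27 → I/I/I/M on L0; bus BusRdX Flush; mem=15
  op6 P1: store L0 := 84 → I/M/I/I on L0; bus BusRdX Flush; mem=27
  op7 P1: load  L0 → I/M/I/I on L0; bus (none); mem=27
  op8 P1: load  L0 → I/M/I/I on L0; bus (none); mem=27
  op9 P1: store L0 := 90 → I/M/I/I on L0; bus (none); mem=27
  op10 P1: load  L0 → I/M/I/I on L0; bus (none); mem=27
  op11 P1: load  L0 → I/M/I/I on L0; bus (none); mem=27
  op12 P0: load  L1 → S/S/I/I on L1; bus (none); mem=10
  op13 P0: load  L1 → S/S/I/I on L1; bus (none); mem=10

state = S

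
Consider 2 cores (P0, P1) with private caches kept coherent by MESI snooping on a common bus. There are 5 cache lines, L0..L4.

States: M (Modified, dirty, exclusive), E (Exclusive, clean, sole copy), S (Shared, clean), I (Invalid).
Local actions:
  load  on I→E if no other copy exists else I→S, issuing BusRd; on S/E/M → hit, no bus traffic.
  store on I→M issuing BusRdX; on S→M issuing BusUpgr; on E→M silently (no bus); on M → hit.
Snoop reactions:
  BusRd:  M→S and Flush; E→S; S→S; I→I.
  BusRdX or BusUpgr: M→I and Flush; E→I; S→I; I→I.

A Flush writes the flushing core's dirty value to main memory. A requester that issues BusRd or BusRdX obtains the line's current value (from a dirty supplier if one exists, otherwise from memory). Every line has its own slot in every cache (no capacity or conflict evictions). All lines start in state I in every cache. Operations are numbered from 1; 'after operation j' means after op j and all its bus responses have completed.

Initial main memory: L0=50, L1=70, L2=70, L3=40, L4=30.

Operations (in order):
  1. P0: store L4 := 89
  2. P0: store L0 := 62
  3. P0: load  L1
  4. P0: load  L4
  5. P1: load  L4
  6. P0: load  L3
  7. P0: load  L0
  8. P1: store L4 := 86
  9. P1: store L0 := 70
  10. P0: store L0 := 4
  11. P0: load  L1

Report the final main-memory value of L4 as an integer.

memory[L4] = 89

[1] P0: store L4 := 89 | P0:M(89), P1:I | bus: BusRdX
[2] P0: store L0 := 62 | P0:M(62), P1:I | bus: BusRdX
[3] P0: load  L1 | P0:E(70), P1:I | bus: BusRd
[4] P0: load  L4 | P0:M(89), P1:I | bus: none
[5] P1: load  L4 | P0:S(89), P1:S(89) | bus: BusRd,Flush
[6] P0: load  L3 | P0:E(40), P1:I | bus: BusRd
[7] P0: load  L0 | P0:M(62), P1:I | bus: none
[8] P1: store L4 := 86 | P0:I, P1:M(86) | bus: BusUpgr
[9] P1: store L0 := 70 | P0:I, P1:M(70) | bus: BusRdX,Flush
[10] P0: store L0 := 4 | P0:M(4), P1:I | bus: BusRdX,Flush
[11] P0: load  L1 | P0:E(70), P1:I | bus: none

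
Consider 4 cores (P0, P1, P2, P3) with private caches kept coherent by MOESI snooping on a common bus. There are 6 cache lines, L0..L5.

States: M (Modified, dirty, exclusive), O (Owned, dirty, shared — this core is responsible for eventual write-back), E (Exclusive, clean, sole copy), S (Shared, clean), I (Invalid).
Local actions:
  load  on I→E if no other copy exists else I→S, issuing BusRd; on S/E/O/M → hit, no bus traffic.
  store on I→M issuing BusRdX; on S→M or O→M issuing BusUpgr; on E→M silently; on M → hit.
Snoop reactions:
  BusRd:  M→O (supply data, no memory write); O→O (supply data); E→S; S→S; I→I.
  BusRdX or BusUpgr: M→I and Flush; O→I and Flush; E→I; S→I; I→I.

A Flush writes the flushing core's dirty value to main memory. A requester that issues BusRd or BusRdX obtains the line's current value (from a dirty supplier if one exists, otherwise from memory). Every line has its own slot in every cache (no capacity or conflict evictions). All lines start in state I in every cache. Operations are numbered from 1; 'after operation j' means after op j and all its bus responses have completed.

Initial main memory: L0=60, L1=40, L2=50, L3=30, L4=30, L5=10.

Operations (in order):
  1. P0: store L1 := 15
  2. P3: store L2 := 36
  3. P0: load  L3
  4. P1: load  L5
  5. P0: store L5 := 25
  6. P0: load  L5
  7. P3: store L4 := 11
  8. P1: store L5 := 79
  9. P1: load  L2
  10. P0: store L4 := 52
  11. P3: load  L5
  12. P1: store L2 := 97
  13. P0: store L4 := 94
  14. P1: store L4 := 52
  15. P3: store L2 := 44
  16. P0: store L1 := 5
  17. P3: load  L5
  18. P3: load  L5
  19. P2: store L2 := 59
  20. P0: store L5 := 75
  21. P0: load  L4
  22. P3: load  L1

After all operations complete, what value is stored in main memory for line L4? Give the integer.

  op1 P0: store L1 := 15 → M/I/I/I on L1; bus BusRdX; mem=40
  op2 P3: store L2 := 36 → I/I/I/M on L2; bus BusRdX; mem=50
  op3 P0: load  L3 → E/I/I/I on L3; bus BusRd; mem=30
  op4 P1: load  L5 → I/E/I/I on L5; bus BusRd; mem=10
  op5 P0: store L5 := 25 → M/I/I/I on L5; bus BusRdX; mem=10
  op6 P0: load  L5 → M/I/I/I on L5; bus (none); mem=10
  op7 P3: store L4 := 11 → I/I/I/M on L4; bus BusRdX; mem=30
  op8 P1: store L5 := 79 → I/M/I/I on L5; bus BusRdX Flush; mem=25
  op9 P1: load  L2 → I/S/I/O on L2; bus BusRd; mem=50
  op10 P0: store L4 := 52 → M/I/I/I on L4; bus BusRdX Flush; mem=11
  op11 P3: load  L5 → I/O/I/S on L5; bus BusRd; mem=25
  op12 P1: store L2 := 97 → I/M/I/I on L2; bus BusUpgr Flush; mem=36
  op13 P0: store L4 := 94 → M/I/I/I on L4; bus (none); mem=11
  op14 P1: store L4 := 52 → I/M/I/I on L4; bus BusRdX Flush; mem=94
  op15 P3: store L2 := 44 → I/I/I/M on L2; bus BusRdX Flush; mem=97
  op16 P0: store L1 := 5 → M/I/I/I on L1; bus (none); mem=40
  op17 P3: load  L5 → I/O/I/S on L5; bus (none); mem=25
  op18 P3: load  L5 → I/O/I/S on L5; bus (none); mem=25
  op19 P2: store L2 := 59 → I/I/M/I on L2; bus BusRdX Flush; mem=44
  op20 P0: store L5 := 75 → M/I/I/I on L5; bus BusRdX Flush; mem=79
  op21 P0: load  L4 → S/O/I/I on L4; bus BusRd; mem=94
  op22 P3: load  L1 → O/I/I/S on L1; bus BusRd; mem=40

memory[L4] = 94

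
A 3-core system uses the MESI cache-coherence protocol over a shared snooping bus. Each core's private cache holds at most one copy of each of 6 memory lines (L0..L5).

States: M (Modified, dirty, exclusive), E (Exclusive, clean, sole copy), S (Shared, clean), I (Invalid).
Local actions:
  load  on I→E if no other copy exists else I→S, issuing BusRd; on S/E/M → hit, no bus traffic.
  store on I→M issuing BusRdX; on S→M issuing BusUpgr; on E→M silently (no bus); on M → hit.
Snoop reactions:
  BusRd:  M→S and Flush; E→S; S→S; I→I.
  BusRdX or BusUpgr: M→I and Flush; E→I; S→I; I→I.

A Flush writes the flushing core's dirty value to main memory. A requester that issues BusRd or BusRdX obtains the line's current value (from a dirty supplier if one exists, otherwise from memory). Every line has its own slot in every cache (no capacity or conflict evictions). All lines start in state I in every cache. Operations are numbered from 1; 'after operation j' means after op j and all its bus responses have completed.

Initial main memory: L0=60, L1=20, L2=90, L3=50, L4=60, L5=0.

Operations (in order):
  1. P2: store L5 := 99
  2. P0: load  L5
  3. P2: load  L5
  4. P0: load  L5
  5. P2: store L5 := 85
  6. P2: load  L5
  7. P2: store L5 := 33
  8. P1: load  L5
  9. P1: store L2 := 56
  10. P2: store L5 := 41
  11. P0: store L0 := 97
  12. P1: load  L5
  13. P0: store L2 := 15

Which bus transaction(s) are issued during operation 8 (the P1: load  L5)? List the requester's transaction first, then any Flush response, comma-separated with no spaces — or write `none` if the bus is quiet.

bus = BusRd,Flush

  op1 P2: store L5 := 99 → I/I/M on L5; bus BusRdX; mem=0
  op2 P0: load  L5 → S/I/S on L5; bus BusRd Flush; mem=99
  op3 P2: load  L5 → S/I/S on L5; bus (none); mem=99
  op4 P0: load  L5 → S/I/S on L5; bus (none); mem=99
  op5 P2: store L5 := 85 → I/I/M on L5; bus BusUpgr; mem=99
  op6 P2: load  L5 → I/I/M on L5; bus (none); mem=99
  op7 P2: store L5 := 33 → I/I/M on L5; bus (none); mem=99
  op8 P1: load  L5 → I/S/S on L5; bus BusRd Flush; mem=33
  op9 P1: store L2 := 56 → I/M/I on L2; bus BusRdX; mem=90
  op10 P2: store L5 := 41 → I/I/M on L5; bus BusUpgr; mem=33
  op11 P0: store L0 := 97 → M/I/I on L0; bus BusRdX; mem=60
  op12 P1: load  L5 → I/S/S on L5; bus BusRd Flush; mem=41
  op13 P0: store L2 := 15 → M/I/I on L2; bus BusRdX Flush; mem=56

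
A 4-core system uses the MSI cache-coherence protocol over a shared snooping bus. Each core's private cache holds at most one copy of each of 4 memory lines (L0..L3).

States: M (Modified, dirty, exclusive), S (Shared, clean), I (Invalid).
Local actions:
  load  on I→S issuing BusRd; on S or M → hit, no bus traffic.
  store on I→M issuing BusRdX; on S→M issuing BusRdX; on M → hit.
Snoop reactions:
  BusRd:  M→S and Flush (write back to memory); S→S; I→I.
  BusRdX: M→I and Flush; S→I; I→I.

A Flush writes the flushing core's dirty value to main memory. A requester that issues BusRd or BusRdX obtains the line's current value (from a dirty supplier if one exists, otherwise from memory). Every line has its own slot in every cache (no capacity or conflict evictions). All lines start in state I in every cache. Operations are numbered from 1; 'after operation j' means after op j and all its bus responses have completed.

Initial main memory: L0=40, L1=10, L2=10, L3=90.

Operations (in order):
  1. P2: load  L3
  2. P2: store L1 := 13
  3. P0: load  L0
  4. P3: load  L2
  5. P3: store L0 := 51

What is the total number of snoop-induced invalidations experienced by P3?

invalidations = 0

1. P2: load  L3  bus=[BusRd]  L3: P0=I P1=I P2=S P3=I  mem[L3]=90
2. P2: store L1 := 13  bus=[BusRdX]  L1: P0=I P1=I P2=M P3=I  mem[L1]=10
3. P0: load  L0  bus=[BusRd]  L0: P0=S P1=I P2=I P3=I  mem[L0]=40
4. P3: load  L2  bus=[BusRd]  L2: P0=I P1=I P2=I P3=S  mem[L2]=10
5. P3: store L0 := 51  bus=[BusRdX]  L0: P0=I P1=I P2=I P3=M  mem[L0]=40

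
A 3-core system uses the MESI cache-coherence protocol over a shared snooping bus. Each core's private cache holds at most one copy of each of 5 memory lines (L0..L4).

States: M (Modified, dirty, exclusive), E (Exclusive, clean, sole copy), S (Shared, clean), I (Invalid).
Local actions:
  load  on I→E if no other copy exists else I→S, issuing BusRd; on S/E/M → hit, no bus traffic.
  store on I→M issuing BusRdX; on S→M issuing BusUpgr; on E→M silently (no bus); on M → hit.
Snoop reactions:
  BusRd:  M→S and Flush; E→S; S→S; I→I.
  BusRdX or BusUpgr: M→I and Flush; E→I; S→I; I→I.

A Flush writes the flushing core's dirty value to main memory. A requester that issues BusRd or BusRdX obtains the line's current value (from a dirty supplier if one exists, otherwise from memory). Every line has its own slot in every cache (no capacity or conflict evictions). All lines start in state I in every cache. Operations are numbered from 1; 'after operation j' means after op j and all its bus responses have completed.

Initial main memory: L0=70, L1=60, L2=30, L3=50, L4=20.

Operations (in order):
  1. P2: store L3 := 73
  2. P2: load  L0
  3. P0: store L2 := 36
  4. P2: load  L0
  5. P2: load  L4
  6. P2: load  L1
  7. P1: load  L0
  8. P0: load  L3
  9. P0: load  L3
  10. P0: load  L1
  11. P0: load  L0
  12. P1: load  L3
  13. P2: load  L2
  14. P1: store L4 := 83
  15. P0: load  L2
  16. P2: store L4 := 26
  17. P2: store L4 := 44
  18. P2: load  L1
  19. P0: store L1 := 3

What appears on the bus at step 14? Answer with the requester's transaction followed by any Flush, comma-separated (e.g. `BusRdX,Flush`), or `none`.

  op1 P2: store L3 := 73 → I/I/M on L3; bus BusRdX; mem=50
  op2 P2: load  L0 → I/I/E on L0; bus BusRd; mem=70
  op3 P0: store L2 := 36 → M/I/I on L2; bus BusRdX; mem=30
  op4 P2: load  L0 → I/I/E on L0; bus (none); mem=70
  op5 P2: load  L4 → I/I/E on L4; bus BusRd; mem=20
  op6 P2: load  L1 → I/I/E on L1; bus BusRd; mem=60
  op7 P1: load  L0 → I/S/S on L0; bus BusRd; mem=70
  op8 P0: load  L3 → S/I/S on L3; bus BusRd Flush; mem=73
  op9 P0: load  L3 → S/I/S on L3; bus (none); mem=73
  op10 P0: load  L1 → S/I/S on L1; bus BusRd; mem=60
  op11 P0: load  L0 → S/S/S on L0; bus BusRd; mem=70
  op12 P1: load  L3 → S/S/S on L3; bus BusRd; mem=73
  op13 P2: load  L2 → S/I/S on L2; bus BusRd Flush; mem=36
  op14 P1: store L4 := 83 → I/M/I on L4; bus BusRdX; mem=20
  op15 P0: load  L2 → S/I/S on L2; bus (none); mem=36
  op16 P2: store L4 := 26 → I/I/M on L4; bus BusRdX Flush; mem=83
  op17 P2: store L4 := 44 → I/I/M on L4; bus (none); mem=83
  op18 P2: load  L1 → S/I/S on L1; bus (none); mem=60
  op19 P0: store L1 := 3 → M/I/I on L1; bus BusUpgr; mem=60

bus = BusRdX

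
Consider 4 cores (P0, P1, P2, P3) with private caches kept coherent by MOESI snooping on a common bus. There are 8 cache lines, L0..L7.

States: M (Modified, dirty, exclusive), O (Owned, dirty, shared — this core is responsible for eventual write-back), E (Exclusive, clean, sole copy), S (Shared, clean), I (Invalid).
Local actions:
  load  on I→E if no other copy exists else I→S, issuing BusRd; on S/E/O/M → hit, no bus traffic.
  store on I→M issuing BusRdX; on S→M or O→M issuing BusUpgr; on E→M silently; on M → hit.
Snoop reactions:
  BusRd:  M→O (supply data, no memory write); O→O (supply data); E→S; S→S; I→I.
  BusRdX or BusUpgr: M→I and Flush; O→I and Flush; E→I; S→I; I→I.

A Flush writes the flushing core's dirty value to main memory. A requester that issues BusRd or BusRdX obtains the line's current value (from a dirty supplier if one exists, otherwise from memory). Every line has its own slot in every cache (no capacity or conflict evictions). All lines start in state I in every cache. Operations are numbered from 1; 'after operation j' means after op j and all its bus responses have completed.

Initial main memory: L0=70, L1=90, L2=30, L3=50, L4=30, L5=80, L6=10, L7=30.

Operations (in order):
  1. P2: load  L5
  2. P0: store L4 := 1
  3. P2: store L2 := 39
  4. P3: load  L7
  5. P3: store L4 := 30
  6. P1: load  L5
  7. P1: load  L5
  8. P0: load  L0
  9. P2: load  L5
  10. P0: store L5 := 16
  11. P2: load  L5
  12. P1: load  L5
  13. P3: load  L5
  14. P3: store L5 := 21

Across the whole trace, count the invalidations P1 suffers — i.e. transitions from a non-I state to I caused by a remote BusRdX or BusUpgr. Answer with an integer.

[1] P2: load  L5 | P0:I, P1:I, P2:E(80), P3:I | bus: BusRd
[2] P0: store L4 := 1 | P0:M(1), P1:I, P2:I, P3:I | bus: BusRdX
[3] P2: store L2 := 39 | P0:I, P1:I, P2:M(39), P3:I | bus: BusRdX
[4] P3: load  L7 | P0:I, P1:I, P2:I, P3:E(30) | bus: BusRd
[5] P3: store L4 := 30 | P0:I, P1:I, P2:I, P3:M(30) | bus: BusRdX,Flush
[6] P1: load  L5 | P0:I, P1:S(80), P2:S(80), P3:I | bus: BusRd
[7] P1: load  L5 | P0:I, P1:S(80), P2:S(80), P3:I | bus: none
[8] P0: load  L0 | P0:E(70), P1:I, P2:I, P3:I | bus: BusRd
[9] P2: load  L5 | P0:I, P1:S(80), P2:S(80), P3:I | bus: none
[10] P0: store L5 := 16 | P0:M(16), P1:I, P2:I, P3:I | bus: BusRdX
[11] P2: load  L5 | P0:O(16), P1:I, P2:S(16), P3:I | bus: BusRd
[12] P1: load  L5 | P0:O(16), P1:S(16), P2:S(16), P3:I | bus: BusRd
[13] P3: load  L5 | P0:O(16), P1:S(16), P2:S(16), P3:S(16) | bus: BusRd
[14] P3: store L5 := 21 | P0:I, P1:I, P2:I, P3:M(21) | bus: BusUpgr,Flush

invalidations = 2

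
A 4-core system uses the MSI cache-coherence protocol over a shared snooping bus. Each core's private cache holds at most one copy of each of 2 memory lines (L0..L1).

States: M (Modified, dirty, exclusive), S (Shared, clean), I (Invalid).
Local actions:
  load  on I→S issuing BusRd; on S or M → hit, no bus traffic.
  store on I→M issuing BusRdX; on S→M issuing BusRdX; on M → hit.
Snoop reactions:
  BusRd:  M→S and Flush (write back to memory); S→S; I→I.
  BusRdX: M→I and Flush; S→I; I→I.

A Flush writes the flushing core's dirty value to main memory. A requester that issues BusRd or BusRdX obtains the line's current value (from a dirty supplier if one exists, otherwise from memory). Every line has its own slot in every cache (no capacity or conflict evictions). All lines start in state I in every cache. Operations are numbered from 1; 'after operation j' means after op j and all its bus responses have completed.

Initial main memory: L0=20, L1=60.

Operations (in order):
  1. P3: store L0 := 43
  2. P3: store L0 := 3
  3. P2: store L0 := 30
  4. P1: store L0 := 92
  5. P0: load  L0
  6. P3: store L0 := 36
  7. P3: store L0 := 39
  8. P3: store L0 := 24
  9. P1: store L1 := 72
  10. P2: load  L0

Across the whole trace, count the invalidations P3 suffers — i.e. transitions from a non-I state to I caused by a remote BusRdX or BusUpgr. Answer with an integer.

invalidations = 1

step 1: P3: store L0 := 43  ⟶  IIIM  (L0)  txn=BusRdX  M[L0]=20
step 2: P3: store L0 := 3  ⟶  IIIM  (L0)  txn=∅  M[L0]=20
step 3: P2: store L0 := 30  ⟶  IIMI  (L0)  txn=BusRdX+Flush  M[L0]=3
step 4: P1: store L0 := 92  ⟶  IMII  (L0)  txn=BusRdX+Flush  M[L0]=30
step 5: P0: load  L0  ⟶  SSII  (L0)  txn=BusRd+Flush  M[L0]=92
step 6: P3: store L0 := 36  ⟶  IIIM  (L0)  txn=BusRdX  M[L0]=92
step 7: P3: store L0 := 39  ⟶  IIIM  (L0)  txn=∅  M[L0]=92
step 8: P3: store L0 := 24  ⟶  IIIM  (L0)  txn=∅  M[L0]=92
step 9: P1: store L1 := 72  ⟶  IMII  (L1)  txn=BusRdX  M[L1]=60
step 10: P2: load  L0  ⟶  IISS  (L0)  txn=BusRd+Flush  M[L0]=24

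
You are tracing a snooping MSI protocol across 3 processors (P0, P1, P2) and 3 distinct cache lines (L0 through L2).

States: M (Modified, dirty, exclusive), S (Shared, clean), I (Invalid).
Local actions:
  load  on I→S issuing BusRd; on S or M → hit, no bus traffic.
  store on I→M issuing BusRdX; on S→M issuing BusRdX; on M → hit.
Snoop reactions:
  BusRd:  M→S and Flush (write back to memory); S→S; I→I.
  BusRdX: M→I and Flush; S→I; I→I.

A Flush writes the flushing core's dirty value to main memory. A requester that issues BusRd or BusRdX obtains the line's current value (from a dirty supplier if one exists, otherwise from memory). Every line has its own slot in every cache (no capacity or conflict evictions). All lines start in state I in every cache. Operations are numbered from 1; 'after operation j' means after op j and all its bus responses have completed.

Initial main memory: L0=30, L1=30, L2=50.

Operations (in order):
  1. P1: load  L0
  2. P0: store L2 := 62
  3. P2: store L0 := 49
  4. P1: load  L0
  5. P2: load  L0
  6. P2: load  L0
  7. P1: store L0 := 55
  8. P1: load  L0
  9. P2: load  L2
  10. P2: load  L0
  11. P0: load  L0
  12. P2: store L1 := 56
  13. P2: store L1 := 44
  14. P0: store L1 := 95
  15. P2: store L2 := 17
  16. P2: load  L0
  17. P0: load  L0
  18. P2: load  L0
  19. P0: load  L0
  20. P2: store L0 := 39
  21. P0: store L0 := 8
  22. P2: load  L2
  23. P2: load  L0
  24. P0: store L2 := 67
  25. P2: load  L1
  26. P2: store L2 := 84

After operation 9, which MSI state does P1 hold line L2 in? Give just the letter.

  op1 P1: load  L0 → I/S/I on L0; bus BusRd; mem=30
  op2 P0: store L2 := 62 → M/I/I on L2; bus BusRdX; mem=50
  op3 P2: store L0 := 49 → I/I/M on L0; bus BusRdX; mem=30
  op4 P1: load  L0 → I/S/S on L0; bus BusRd Flush; mem=49
  op5 P2: load  L0 → I/S/S on L0; bus (none); mem=49
  op6 P2: load  L0 → I/S/S on L0; bus (none); mem=49
  op7 P1: store L0 := 55 → I/M/I on L0; bus BusRdX; mem=49
  op8 P1: load  L0 → I/M/I on L0; bus (none); mem=49
  op9 P2: load  L2 → S/I/S on L2; bus BusRd Flush; mem=62
  op10 P2: load  L0 → I/S/S on L0; bus BusRd Flush; mem=55
  op11 P0: load  L0 → S/S/S on L0; bus BusRd; mem=55
  op12 P2: store L1 := 56 → I/I/M on L1; bus BusRdX; mem=30
  op13 P2: store L1 := 44 → I/I/M on L1; bus (none); mem=30
  op14 P0: store L1 := 95 → M/I/I on L1; bus BusRdX Flush; mem=44
  op15 P2: store L2 := 17 → I/I/M on L2; bus BusRdX; mem=62
  op16 P2: load  L0 → S/S/S on L0; bus (none); mem=55
  op17 P0: load  L0 → S/S/S on L0; bus (none); mem=55
  op18 P2: load  L0 → S/S/S on L0; bus (none); mem=55
  op19 P0: load  L0 → S/S/S on L0; bus (none); mem=55
  op20 P2: store L0 := 39 → I/I/M on L0; bus BusRdX; mem=55
  op21 P0: store L0 := 8 → M/I/I on L0; bus BusRdX Flush; mem=39
  op22 P2: load  L2 → I/I/M on L2; bus (none); mem=62
  op23 P2: load  L0 → S/I/S on L0; bus BusRd Flush; mem=8
  op24 P0: store L2 := 67 → M/I/I on L2; bus BusRdX Flush; mem=17
  op25 P2: load  L1 → S/I/S on L1; bus BusRd Flush; mem=95
  op26 P2: store L2 := 84 → I/I/M on L2; bus BusRdX Flush; mem=67

state = I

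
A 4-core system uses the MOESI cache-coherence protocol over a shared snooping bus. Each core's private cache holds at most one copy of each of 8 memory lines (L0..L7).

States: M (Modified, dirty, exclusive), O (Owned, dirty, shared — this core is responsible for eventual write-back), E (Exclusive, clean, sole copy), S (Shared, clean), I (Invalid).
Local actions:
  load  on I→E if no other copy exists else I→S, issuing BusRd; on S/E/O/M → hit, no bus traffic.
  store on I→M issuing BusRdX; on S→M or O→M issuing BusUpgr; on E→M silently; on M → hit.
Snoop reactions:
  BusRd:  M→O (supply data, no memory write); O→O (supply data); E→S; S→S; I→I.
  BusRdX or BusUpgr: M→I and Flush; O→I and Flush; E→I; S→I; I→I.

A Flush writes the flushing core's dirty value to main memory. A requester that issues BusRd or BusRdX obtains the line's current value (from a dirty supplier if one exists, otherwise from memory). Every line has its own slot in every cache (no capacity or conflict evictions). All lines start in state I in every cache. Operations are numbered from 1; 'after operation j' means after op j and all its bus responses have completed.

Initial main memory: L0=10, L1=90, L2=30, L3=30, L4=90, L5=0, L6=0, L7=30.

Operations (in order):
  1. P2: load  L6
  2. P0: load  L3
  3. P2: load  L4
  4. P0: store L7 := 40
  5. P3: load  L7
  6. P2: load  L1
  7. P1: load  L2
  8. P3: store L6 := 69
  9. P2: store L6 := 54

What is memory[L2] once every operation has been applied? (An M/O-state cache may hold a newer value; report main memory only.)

[1] P2: load  L6 | P0:I, P1:I, P2:E(0), P3:I | bus: BusRd
[2] P0: load  L3 | P0:E(30), P1:I, P2:I, P3:I | bus: BusRd
[3] P2: load  L4 | P0:I, P1:I, P2:E(90), P3:I | bus: BusRd
[4] P0: store L7 := 40 | P0:M(40), P1:I, P2:I, P3:I | bus: BusRdX
[5] P3: load  L7 | P0:O(40), P1:I, P2:I, P3:S(40) | bus: BusRd
[6] P2: load  L1 | P0:I, P1:I, P2:E(90), P3:I | bus: BusRd
[7] P1: load  L2 | P0:I, P1:E(30), P2:I, P3:I | bus: BusRd
[8] P3: store L6 := 69 | P0:I, P1:I, P2:I, P3:M(69) | bus: BusRdX
[9] P2: store L6 := 54 | P0:I, P1:I, P2:M(54), P3:I | bus: BusRdX,Flush

memory[L2] = 30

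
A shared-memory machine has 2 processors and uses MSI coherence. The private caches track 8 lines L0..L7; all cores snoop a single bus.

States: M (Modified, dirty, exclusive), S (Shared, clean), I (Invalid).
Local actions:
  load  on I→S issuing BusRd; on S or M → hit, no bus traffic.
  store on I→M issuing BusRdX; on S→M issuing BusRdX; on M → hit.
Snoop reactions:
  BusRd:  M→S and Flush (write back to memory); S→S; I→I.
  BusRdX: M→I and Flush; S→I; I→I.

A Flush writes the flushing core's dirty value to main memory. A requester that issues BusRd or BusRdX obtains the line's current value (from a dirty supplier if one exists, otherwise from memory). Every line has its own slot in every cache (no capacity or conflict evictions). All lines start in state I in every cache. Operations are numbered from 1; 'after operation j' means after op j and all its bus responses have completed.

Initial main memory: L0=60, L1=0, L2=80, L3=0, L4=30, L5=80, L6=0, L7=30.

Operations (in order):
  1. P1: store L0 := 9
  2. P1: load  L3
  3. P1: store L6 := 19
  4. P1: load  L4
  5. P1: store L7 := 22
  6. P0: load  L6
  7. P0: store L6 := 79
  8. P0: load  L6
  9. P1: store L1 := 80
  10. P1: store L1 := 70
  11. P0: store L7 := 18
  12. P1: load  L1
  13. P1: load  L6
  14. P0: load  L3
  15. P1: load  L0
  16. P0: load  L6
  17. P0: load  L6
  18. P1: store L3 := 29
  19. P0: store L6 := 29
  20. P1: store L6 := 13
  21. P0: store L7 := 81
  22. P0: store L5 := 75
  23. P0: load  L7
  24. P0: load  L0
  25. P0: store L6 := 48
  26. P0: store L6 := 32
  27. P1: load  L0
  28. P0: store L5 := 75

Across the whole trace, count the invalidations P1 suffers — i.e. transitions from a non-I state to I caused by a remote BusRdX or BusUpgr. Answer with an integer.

invalidations = 4

step 1: P1: store L0 := 9  ⟶  IM  (L0)  txn=BusRdX  M[L0]=60
step 2: P1: load  L3  ⟶  IS  (L3)  txn=BusRd  M[L3]=0
step 3: P1: store L6 := 19  ⟶  IM  (L6)  txn=BusRdX  M[L6]=0
step 4: P1: load  L4  ⟶  IS  (L4)  txn=BusRd  M[L4]=30
step 5: P1: store L7 := 22  ⟶  IM  (L7)  txn=BusRdX  M[L7]=30
step 6: P0: load  L6  ⟶  SS  (L6)  txn=BusRd+Flush  M[L6]=19
step 7: P0: store L6 := 79  ⟶  MI  (L6)  txn=BusRdX  M[L6]=19
step 8: P0: load  L6  ⟶  MI  (L6)  txn=∅  M[L6]=19
step 9: P1: store L1 := 80  ⟶  IM  (L1)  txn=BusRdX  M[L1]=0
step 10: P1: store L1 := 70  ⟶  IM  (L1)  txn=∅  M[L1]=0
step 11: P0: store L7 := 18  ⟶  MI  (L7)  txn=BusRdX+Flush  M[L7]=22
step 12: P1: load  L1  ⟶  IM  (L1)  txn=∅  M[L1]=0
step 13: P1: load  L6  ⟶  SS  (L6)  txn=BusRd+Flush  M[L6]=79
step 14: P0: load  L3  ⟶  SS  (L3)  txn=BusRd  M[L3]=0
step 15: P1: load  L0  ⟶  IM  (L0)  txn=∅  M[L0]=60
step 16: P0: load  L6  ⟶  SS  (L6)  txn=∅  M[L6]=79
step 17: P0: load  L6  ⟶  SS  (L6)  txn=∅  M[L6]=79
step 18: P1: store L3 := 29  ⟶  IM  (L3)  txn=BusRdX  M[L3]=0
step 19: P0: store L6 := 29  ⟶  MI  (L6)  txn=BusRdX  M[L6]=79
step 20: P1: store L6 := 13  ⟶  IM  (L6)  txn=BusRdX+Flush  M[L6]=29
step 21: P0: store L7 := 81  ⟶  MI  (L7)  txn=∅  M[L7]=22
step 22: P0: store L5 := 75  ⟶  MI  (L5)  txn=BusRdX  M[L5]=80
step 23: P0: load  L7  ⟶  MI  (L7)  txn=∅  M[L7]=22
step 24: P0: load  L0  ⟶  SS  (L0)  txn=BusRd+Flush  M[L0]=9
step 25: P0: store L6 := 48  ⟶  MI  (L6)  txn=BusRdX+Flush  M[L6]=13
step 26: P0: store L6 := 32  ⟶  MI  (L6)  txn=∅  M[L6]=13
step 27: P1: load  L0  ⟶  SS  (L0)  txn=∅  M[L0]=9
step 28: P0: store L5 := 75  ⟶  MI  (L5)  txn=∅  M[L5]=80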